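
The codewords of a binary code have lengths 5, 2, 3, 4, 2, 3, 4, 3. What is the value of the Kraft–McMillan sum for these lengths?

With common denominator 2^5 = 32: Σ 2^(−ℓᵢ) = 1/32 + 8/32 + 4/32 + 2/32 + 8/32 + 4/32 + 2/32 + 4/32 = 33/32 = 1.03125.

1.03125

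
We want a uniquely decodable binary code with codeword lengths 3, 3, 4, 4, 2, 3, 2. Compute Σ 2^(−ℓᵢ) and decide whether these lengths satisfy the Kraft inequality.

1; yes

With common denominator 2^4 = 16: Σ 2^(−ℓᵢ) = 2/16 + 2/16 + 1/16 + 1/16 + 4/16 + 2/16 + 4/16 = 16/16 = 1.
Kraft's inequality requires Σ ≤ 1; here Σ = 1 ≤ 1, so such a prefix code exists.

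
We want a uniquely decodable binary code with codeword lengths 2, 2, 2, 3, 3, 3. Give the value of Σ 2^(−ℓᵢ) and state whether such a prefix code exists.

1.125; no

With common denominator 2^3 = 8: Σ 2^(−ℓᵢ) = 2/8 + 2/8 + 2/8 + 1/8 + 1/8 + 1/8 = 9/8 = 1.125.
Kraft's inequality requires Σ ≤ 1; here Σ = 1.125 > 1, so no such prefix code exists.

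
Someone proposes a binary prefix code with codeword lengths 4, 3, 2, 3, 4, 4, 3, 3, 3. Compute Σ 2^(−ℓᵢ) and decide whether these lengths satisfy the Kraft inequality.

1.0625; no

With common denominator 2^4 = 16: Σ 2^(−ℓᵢ) = 1/16 + 2/16 + 4/16 + 2/16 + 1/16 + 1/16 + 2/16 + 2/16 + 2/16 = 17/16 = 1.0625.
Kraft's inequality requires Σ ≤ 1; here Σ = 1.0625 > 1, so no such prefix code exists.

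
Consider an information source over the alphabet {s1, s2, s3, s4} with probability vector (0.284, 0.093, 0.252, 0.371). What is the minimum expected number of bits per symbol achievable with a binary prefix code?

Repeatedly combine the two least-probable nodes; the expected code length is the sum of the merged weights.
merge 93/1000 + 63/250 → 69/200
merge 71/250 + 69/200 → 629/1000
merge 371/1000 + 629/1000 → 1
L = 69/200 + 629/1000 + 1 = 987/500 = 1.974 bits/symbol.

1.974 bits/symbol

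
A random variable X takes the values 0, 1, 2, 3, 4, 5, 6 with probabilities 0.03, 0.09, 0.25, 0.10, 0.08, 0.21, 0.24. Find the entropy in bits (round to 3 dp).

2.555 bits

H = −Σ pᵢ log₂ pᵢ.
−0.03·log₂(0.03) = 0.1518
−0.09·log₂(0.09) = 0.3127
−0.25·log₂(0.25) = 0.5000
−0.10·log₂(0.10) = 0.3322
−0.08·log₂(0.08) = 0.2915
−0.21·log₂(0.21) = 0.4728
−0.24·log₂(0.24) = 0.4941
Sum ≈ 2.5551 → 2.555 bits.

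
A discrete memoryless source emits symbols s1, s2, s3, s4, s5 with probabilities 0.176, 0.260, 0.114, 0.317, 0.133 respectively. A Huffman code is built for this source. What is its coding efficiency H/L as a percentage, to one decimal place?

98.6%

Entropy H = −Σ p log₂ p ≈ 2.2161 bits.
Huffman merges: 57/500+133/1000→247/1000; 22/125+247/1000→423/1000; 13/50+317/1000→577/1000; 423/1000+577/1000→1. L = 2247/1000 ≈ 2.2470.
Efficiency = H/L = 2.2161/2.2470 = 98.6%.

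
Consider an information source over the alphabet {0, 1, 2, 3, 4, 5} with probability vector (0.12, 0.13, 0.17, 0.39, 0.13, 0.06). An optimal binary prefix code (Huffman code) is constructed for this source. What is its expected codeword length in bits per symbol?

2.4 bits/symbol

Repeatedly combine the two least-probable nodes; the expected code length is the sum of the merged weights.
merge 3/50 + 3/25 → 9/50
merge 13/100 + 13/100 → 13/50
merge 17/100 + 9/50 → 7/20
merge 13/50 + 7/20 → 61/100
merge 39/100 + 61/100 → 1
L = 9/50 + 13/50 + 7/20 + 61/100 + 1 = 12/5 = 2.4 bits/symbol.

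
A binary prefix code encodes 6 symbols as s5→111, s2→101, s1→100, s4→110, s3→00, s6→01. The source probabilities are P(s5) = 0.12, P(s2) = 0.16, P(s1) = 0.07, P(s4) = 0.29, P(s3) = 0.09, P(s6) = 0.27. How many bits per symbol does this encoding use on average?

L̄ = Σ pᵢ·ℓᵢ = 0.12·3 + 0.16·3 + 0.07·3 + 0.29·3 + 0.09·2 + 0.27·2 = 2.64 bits/symbol.

2.64 bits/symbol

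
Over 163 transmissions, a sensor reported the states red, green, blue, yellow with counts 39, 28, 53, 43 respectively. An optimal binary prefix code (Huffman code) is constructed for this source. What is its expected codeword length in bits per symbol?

2 bits/symbol

Probabilities are the counts divided by 163.
Repeatedly combine the two least-probable nodes; the expected code length is the sum of the merged weights.
merge 28/163 + 39/163 → 67/163
merge 43/163 + 53/163 → 96/163
merge 67/163 + 96/163 → 1
L = 67/163 + 96/163 + 1 = 2 bits/symbol.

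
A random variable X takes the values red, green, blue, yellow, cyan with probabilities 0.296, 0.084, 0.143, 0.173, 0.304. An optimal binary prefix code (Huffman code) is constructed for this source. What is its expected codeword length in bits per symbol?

2.227 bits/symbol

Repeatedly combine the two least-probable nodes; the expected code length is the sum of the merged weights.
merge 21/250 + 143/1000 → 227/1000
merge 173/1000 + 227/1000 → 2/5
merge 37/125 + 38/125 → 3/5
merge 2/5 + 3/5 → 1
L = 227/1000 + 2/5 + 3/5 + 1 = 2227/1000 = 2.227 bits/symbol.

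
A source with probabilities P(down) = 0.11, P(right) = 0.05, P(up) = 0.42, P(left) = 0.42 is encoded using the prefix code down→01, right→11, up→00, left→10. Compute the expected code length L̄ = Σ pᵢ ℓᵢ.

2 bits/symbol

L̄ = Σ pᵢ·ℓᵢ = 0.11·2 + 0.05·2 + 0.42·2 + 0.42·2 = 2 bits/symbol.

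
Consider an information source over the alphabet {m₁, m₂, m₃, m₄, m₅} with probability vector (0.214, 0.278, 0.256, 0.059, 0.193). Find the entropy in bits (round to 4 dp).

H = −Σ pᵢ log₂ pᵢ.
−0.214·log₂(0.214) = 0.4760
−0.278·log₂(0.278) = 0.5134
−0.256·log₂(0.256) = 0.5032
−0.059·log₂(0.059) = 0.2409
−0.193·log₂(0.193) = 0.4581
Sum ≈ 2.1916 → 2.1916 bits.

2.1916 bits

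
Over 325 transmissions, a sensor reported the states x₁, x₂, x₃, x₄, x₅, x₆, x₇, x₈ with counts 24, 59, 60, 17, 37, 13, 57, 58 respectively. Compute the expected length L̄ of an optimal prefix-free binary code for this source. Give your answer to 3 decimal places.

2.892 bits/symbol

Probabilities are the counts divided by 325.
Repeatedly combine the two least-probable nodes; the expected code length is the sum of the merged weights.
merge 1/25 + 17/325 → 6/65
merge 24/325 + 6/65 → 54/325
merge 37/325 + 54/325 → 7/25
merge 57/325 + 58/325 → 23/65
merge 59/325 + 12/65 → 119/325
merge 7/25 + 23/65 → 206/325
merge 119/325 + 206/325 → 1
L = 6/65 + 54/325 + 7/25 + 23/65 + 119/325 + 206/325 + 1 = 188/65 ≈ 2.892 bits/symbol.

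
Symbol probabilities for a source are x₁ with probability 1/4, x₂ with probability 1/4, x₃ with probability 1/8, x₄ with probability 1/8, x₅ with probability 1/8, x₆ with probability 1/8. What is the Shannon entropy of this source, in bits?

Each probability is a power of 1/2, so log₂(1/p) is an integer.
H = Σ p·log₂(1/p) = 1/4·2 + 1/4·2 + 1/8·3 + 1/8·3 + 1/8·3 + 1/8·3 = 2.5 bits.

2.5 bits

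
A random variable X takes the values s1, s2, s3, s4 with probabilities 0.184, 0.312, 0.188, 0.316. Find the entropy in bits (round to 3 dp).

1.952 bits

H = −Σ pᵢ log₂ pᵢ.
−0.184·log₂(0.184) = 0.4494
−0.312·log₂(0.312) = 0.5243
−0.188·log₂(0.188) = 0.4533
−0.316·log₂(0.316) = 0.5252
Sum ≈ 1.9521 → 1.952 bits.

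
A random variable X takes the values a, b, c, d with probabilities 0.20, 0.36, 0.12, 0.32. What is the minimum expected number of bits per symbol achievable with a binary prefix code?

1.96 bits/symbol

Repeatedly combine the two least-probable nodes; the expected code length is the sum of the merged weights.
merge 3/25 + 1/5 → 8/25
merge 8/25 + 8/25 → 16/25
merge 9/25 + 16/25 → 1
L = 8/25 + 16/25 + 1 = 49/25 = 1.96 bits/symbol.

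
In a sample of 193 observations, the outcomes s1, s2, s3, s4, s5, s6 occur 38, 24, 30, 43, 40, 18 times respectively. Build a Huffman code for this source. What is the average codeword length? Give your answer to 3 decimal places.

Probabilities are the counts divided by 193.
Repeatedly combine the two least-probable nodes; the expected code length is the sum of the merged weights.
merge 18/193 + 24/193 → 42/193
merge 30/193 + 38/193 → 68/193
merge 40/193 + 42/193 → 82/193
merge 43/193 + 68/193 → 111/193
merge 82/193 + 111/193 → 1
L = 42/193 + 68/193 + 82/193 + 111/193 + 1 = 496/193 ≈ 2.570 bits/symbol.

2.570 bits/symbol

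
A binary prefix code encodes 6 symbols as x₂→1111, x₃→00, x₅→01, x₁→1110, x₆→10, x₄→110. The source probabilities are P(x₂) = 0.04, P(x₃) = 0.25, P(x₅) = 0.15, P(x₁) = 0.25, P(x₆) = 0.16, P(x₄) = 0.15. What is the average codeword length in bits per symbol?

2.73 bits/symbol

L̄ = Σ pᵢ·ℓᵢ = 0.04·4 + 0.25·2 + 0.15·2 + 0.25·4 + 0.16·2 + 0.15·3 = 2.73 bits/symbol.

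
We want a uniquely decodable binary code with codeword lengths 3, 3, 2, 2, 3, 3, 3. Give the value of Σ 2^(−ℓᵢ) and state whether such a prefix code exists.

1.125; no

With common denominator 2^3 = 8: Σ 2^(−ℓᵢ) = 1/8 + 1/8 + 2/8 + 2/8 + 1/8 + 1/8 + 1/8 = 9/8 = 1.125.
Kraft's inequality requires Σ ≤ 1; here Σ = 1.125 > 1, so no such prefix code exists.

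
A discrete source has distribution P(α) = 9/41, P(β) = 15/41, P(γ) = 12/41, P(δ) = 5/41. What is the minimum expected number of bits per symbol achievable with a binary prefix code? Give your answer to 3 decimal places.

Repeatedly combine the two least-probable nodes; the expected code length is the sum of the merged weights.
merge 5/41 + 9/41 → 14/41
merge 12/41 + 14/41 → 26/41
merge 15/41 + 26/41 → 1
L = 14/41 + 26/41 + 1 = 81/41 ≈ 1.976 bits/symbol.

1.976 bits/symbol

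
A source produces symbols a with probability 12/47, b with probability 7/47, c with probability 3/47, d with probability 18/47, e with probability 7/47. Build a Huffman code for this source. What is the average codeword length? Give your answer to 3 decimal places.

2.191 bits/symbol

Repeatedly combine the two least-probable nodes; the expected code length is the sum of the merged weights.
merge 3/47 + 7/47 → 10/47
merge 7/47 + 10/47 → 17/47
merge 12/47 + 17/47 → 29/47
merge 18/47 + 29/47 → 1
L = 10/47 + 17/47 + 29/47 + 1 = 103/47 ≈ 2.191 bits/symbol.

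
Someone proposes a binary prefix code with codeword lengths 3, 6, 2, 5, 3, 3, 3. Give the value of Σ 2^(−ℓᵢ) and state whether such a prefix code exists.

With common denominator 2^6 = 64: Σ 2^(−ℓᵢ) = 8/64 + 1/64 + 16/64 + 2/64 + 8/64 + 8/64 + 8/64 = 51/64 = 0.796875.
Kraft's inequality requires Σ ≤ 1; here Σ = 0.796875 ≤ 1, so such a prefix code exists.

0.796875; yes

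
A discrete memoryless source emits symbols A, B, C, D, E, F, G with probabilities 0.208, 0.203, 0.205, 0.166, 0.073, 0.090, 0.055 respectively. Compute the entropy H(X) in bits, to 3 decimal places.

H = −Σ pᵢ log₂ pᵢ.
−0.208·log₂(0.208) = 0.4712
−0.203·log₂(0.203) = 0.4670
−0.205·log₂(0.205) = 0.4687
−0.166·log₂(0.166) = 0.4301
−0.073·log₂(0.073) = 0.2756
−0.090·log₂(0.090) = 0.3127
−0.055·log₂(0.055) = 0.2301
Sum ≈ 2.6554 → 2.655 bits.

2.655 bits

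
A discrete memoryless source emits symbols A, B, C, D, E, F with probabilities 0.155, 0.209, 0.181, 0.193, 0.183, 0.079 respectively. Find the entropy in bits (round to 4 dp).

H = −Σ pᵢ log₂ pᵢ.
−0.155·log₂(0.155) = 0.4169
−0.209·log₂(0.209) = 0.4720
−0.181·log₂(0.181) = 0.4463
−0.193·log₂(0.193) = 0.4581
−0.183·log₂(0.183) = 0.4484
−0.079·log₂(0.079) = 0.2893
Sum ≈ 2.5310 → 2.5310 bits.

2.5310 bits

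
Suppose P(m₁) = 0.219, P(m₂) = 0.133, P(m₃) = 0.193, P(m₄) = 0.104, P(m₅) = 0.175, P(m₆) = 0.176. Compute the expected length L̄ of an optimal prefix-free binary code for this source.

Repeatedly combine the two least-probable nodes; the expected code length is the sum of the merged weights.
merge 13/125 + 133/1000 → 237/1000
merge 7/40 + 22/125 → 351/1000
merge 193/1000 + 219/1000 → 103/250
merge 237/1000 + 351/1000 → 147/250
merge 103/250 + 147/250 → 1
L = 237/1000 + 351/1000 + 103/250 + 147/250 + 1 = 647/250 = 2.588 bits/symbol.

2.588 bits/symbol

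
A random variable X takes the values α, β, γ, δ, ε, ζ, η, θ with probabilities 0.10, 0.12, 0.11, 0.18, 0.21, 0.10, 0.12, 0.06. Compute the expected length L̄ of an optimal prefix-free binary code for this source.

Repeatedly combine the two least-probable nodes; the expected code length is the sum of the merged weights.
merge 3/50 + 1/10 → 4/25
merge 1/10 + 11/100 → 21/100
merge 3/25 + 3/25 → 6/25
merge 4/25 + 9/50 → 17/50
merge 21/100 + 21/100 → 21/50
merge 6/25 + 17/50 → 29/50
merge 21/50 + 29/50 → 1
L = 4/25 + 21/100 + 6/25 + 17/50 + 21/50 + 29/50 + 1 = 59/20 = 2.95 bits/symbol.

2.95 bits/symbol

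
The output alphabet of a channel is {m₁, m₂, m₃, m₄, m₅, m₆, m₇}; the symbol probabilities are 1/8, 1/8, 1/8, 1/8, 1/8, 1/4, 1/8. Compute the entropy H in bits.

Each probability is a power of 1/2, so log₂(1/p) is an integer.
H = Σ p·log₂(1/p) = 1/8·3 + 1/8·3 + 1/8·3 + 1/8·3 + 1/8·3 + 1/4·2 + 1/8·3 = 2.75 bits.

2.75 bits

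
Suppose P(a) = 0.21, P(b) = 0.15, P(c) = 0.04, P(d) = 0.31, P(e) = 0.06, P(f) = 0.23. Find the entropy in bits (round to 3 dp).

2.324 bits

H = −Σ pᵢ log₂ pᵢ.
−0.21·log₂(0.21) = 0.4728
−0.15·log₂(0.15) = 0.4105
−0.04·log₂(0.04) = 0.1858
−0.31·log₂(0.31) = 0.5238
−0.06·log₂(0.06) = 0.2435
−0.23·log₂(0.23) = 0.4877
Sum ≈ 2.3241 → 2.324 bits.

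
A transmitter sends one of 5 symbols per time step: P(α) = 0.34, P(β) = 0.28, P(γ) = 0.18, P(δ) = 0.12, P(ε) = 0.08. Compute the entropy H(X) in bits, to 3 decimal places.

2.147 bits

H = −Σ pᵢ log₂ pᵢ.
−0.34·log₂(0.34) = 0.5292
−0.28·log₂(0.28) = 0.5142
−0.18·log₂(0.18) = 0.4453
−0.12·log₂(0.12) = 0.3671
−0.08·log₂(0.08) = 0.2915
Sum ≈ 2.1473 → 2.147 bits.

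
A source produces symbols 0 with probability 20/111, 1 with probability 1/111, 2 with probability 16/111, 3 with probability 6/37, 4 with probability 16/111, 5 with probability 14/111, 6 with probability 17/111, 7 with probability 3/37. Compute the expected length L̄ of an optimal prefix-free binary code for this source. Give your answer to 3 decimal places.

2.910 bits/symbol

Repeatedly combine the two least-probable nodes; the expected code length is the sum of the merged weights.
merge 1/111 + 3/37 → 10/111
merge 10/111 + 14/111 → 8/37
merge 16/111 + 16/111 → 32/111
merge 17/111 + 6/37 → 35/111
merge 20/111 + 8/37 → 44/111
merge 32/111 + 35/111 → 67/111
merge 44/111 + 67/111 → 1
L = 10/111 + 8/37 + 32/111 + 35/111 + 44/111 + 67/111 + 1 = 323/111 ≈ 2.910 bits/symbol.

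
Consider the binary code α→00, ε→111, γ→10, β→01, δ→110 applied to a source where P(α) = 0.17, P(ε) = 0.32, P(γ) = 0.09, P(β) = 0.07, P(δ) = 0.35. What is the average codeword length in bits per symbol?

L̄ = Σ pᵢ·ℓᵢ = 0.17·2 + 0.32·3 + 0.09·2 + 0.07·2 + 0.35·3 = 2.67 bits/symbol.

2.67 bits/symbol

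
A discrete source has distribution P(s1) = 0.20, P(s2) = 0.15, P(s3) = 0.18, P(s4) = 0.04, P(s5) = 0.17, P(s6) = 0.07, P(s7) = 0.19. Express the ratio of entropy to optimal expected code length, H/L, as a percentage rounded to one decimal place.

98.0%

Entropy H = −Σ p log₂ p ≈ 2.6644 bits.
Huffman merges: 1/25+7/100→11/100; 11/100+3/20→13/50; 17/100+9/50→7/20; 19/100+1/5→39/100; 13/50+7/20→61/100; 39/100+61/100→1. L = 68/25 ≈ 2.7200.
Efficiency = H/L = 2.6644/2.7200 = 98.0%.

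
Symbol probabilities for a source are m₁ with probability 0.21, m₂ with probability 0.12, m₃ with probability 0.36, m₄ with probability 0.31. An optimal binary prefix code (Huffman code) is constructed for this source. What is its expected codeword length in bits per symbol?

Repeatedly combine the two least-probable nodes; the expected code length is the sum of the merged weights.
merge 3/25 + 21/100 → 33/100
merge 31/100 + 33/100 → 16/25
merge 9/25 + 16/25 → 1
L = 33/100 + 16/25 + 1 = 197/100 = 1.97 bits/symbol.

1.97 bits/symbol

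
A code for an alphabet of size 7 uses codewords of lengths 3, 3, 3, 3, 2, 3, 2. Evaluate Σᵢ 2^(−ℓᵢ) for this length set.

1.125

With common denominator 2^3 = 8: Σ 2^(−ℓᵢ) = 1/8 + 1/8 + 1/8 + 1/8 + 2/8 + 1/8 + 2/8 = 9/8 = 1.125.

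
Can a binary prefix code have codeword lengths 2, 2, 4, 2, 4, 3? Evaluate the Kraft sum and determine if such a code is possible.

With common denominator 2^4 = 16: Σ 2^(−ℓᵢ) = 4/16 + 4/16 + 1/16 + 4/16 + 1/16 + 2/16 = 16/16 = 1.
Kraft's inequality requires Σ ≤ 1; here Σ = 1 ≤ 1, so such a prefix code exists.

1; yes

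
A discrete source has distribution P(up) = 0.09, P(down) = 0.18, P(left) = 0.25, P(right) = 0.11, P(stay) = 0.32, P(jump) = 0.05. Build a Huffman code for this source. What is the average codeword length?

2.39 bits/symbol

Repeatedly combine the two least-probable nodes; the expected code length is the sum of the merged weights.
merge 1/20 + 9/100 → 7/50
merge 11/100 + 7/50 → 1/4
merge 9/50 + 1/4 → 43/100
merge 1/4 + 8/25 → 57/100
merge 43/100 + 57/100 → 1
L = 7/50 + 1/4 + 43/100 + 57/100 + 1 = 239/100 = 2.39 bits/symbol.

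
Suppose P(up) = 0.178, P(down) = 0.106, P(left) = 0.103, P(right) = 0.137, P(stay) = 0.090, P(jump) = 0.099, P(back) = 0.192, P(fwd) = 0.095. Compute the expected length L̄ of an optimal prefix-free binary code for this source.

2.993 bits/symbol

Repeatedly combine the two least-probable nodes; the expected code length is the sum of the merged weights.
merge 9/100 + 19/200 → 37/200
merge 99/1000 + 103/1000 → 101/500
merge 53/500 + 137/1000 → 243/1000
merge 89/500 + 37/200 → 363/1000
merge 24/125 + 101/500 → 197/500
merge 243/1000 + 363/1000 → 303/500
merge 197/500 + 303/500 → 1
L = 37/200 + 101/500 + 243/1000 + 363/1000 + 197/500 + 303/500 + 1 = 2993/1000 = 2.993 bits/symbol.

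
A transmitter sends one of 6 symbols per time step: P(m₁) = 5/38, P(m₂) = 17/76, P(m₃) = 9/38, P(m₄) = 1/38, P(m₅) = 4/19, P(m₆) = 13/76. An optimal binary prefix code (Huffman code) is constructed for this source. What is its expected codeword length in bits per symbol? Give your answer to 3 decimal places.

2.487 bits/symbol

Repeatedly combine the two least-probable nodes; the expected code length is the sum of the merged weights.
merge 1/38 + 5/38 → 3/19
merge 3/19 + 13/76 → 25/76
merge 4/19 + 17/76 → 33/76
merge 9/38 + 25/76 → 43/76
merge 33/76 + 43/76 → 1
L = 3/19 + 25/76 + 33/76 + 43/76 + 1 = 189/76 ≈ 2.487 bits/symbol.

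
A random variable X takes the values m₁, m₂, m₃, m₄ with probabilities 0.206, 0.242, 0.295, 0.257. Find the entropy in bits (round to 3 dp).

1.988 bits

H = −Σ pᵢ log₂ pᵢ.
−0.206·log₂(0.206) = 0.4695
−0.242·log₂(0.242) = 0.4954
−0.295·log₂(0.295) = 0.5196
−0.257·log₂(0.257) = 0.5038
Sum ≈ 1.9882 → 1.988 bits.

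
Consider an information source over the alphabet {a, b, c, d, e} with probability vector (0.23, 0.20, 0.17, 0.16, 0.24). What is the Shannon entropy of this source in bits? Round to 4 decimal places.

H = −Σ pᵢ log₂ pᵢ.
−0.23·log₂(0.23) = 0.4877
−0.20·log₂(0.20) = 0.4644
−0.17·log₂(0.17) = 0.4346
−0.16·log₂(0.16) = 0.4230
−0.24·log₂(0.24) = 0.4941
Sum ≈ 2.3038 → 2.3038 bits.

2.3038 bits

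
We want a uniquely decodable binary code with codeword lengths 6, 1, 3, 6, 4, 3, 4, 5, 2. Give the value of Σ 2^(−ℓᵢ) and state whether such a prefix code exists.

1.1875; no

With common denominator 2^6 = 64: Σ 2^(−ℓᵢ) = 1/64 + 32/64 + 8/64 + 1/64 + 4/64 + 8/64 + 4/64 + 2/64 + 16/64 = 76/64 = 1.1875.
Kraft's inequality requires Σ ≤ 1; here Σ = 1.1875 > 1, so no such prefix code exists.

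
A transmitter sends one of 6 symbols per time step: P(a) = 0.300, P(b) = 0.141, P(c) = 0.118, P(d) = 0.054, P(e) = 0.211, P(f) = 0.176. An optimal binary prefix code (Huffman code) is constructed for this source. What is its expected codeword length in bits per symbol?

2.485 bits/symbol

Repeatedly combine the two least-probable nodes; the expected code length is the sum of the merged weights.
merge 27/500 + 59/500 → 43/250
merge 141/1000 + 43/250 → 313/1000
merge 22/125 + 211/1000 → 387/1000
merge 3/10 + 313/1000 → 613/1000
merge 387/1000 + 613/1000 → 1
L = 43/250 + 313/1000 + 387/1000 + 613/1000 + 1 = 497/200 = 2.485 bits/symbol.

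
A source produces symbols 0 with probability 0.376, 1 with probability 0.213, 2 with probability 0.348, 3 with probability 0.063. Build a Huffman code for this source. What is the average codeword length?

Repeatedly combine the two least-probable nodes; the expected code length is the sum of the merged weights.
merge 63/1000 + 213/1000 → 69/250
merge 69/250 + 87/250 → 78/125
merge 47/125 + 78/125 → 1
L = 69/250 + 78/125 + 1 = 19/10 = 1.9 bits/symbol.

1.9 bits/symbol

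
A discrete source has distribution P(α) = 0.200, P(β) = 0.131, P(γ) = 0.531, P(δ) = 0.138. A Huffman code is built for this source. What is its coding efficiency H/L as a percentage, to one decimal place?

Entropy H = −Σ p log₂ p ≈ 1.7277 bits.
Huffman merges: 131/1000+69/500→269/1000; 1/5+269/1000→469/1000; 469/1000+531/1000→1. L = 869/500 ≈ 1.7380.
Efficiency = H/L = 1.7277/1.7380 = 99.4%.

99.4%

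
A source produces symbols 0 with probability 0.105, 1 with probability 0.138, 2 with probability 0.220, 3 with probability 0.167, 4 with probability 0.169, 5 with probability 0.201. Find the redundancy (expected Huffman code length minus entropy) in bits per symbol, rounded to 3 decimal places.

0.033 bits

Entropy H = −Σ p log₂ p ≈ 2.5462 bits.
Huffman merges: 21/200+69/500→243/1000; 167/1000+169/1000→42/125; 201/1000+11/50→421/1000; 243/1000+42/125→579/1000; 421/1000+579/1000→1. L = 2579/1000 ≈ 2.5790.
L − H = 2.5790 − 2.5462 = 0.033 bits.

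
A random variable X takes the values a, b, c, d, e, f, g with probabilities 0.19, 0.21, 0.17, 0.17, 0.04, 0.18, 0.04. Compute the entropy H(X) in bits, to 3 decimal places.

2.614 bits

H = −Σ pᵢ log₂ pᵢ.
−0.19·log₂(0.19) = 0.4552
−0.21·log₂(0.21) = 0.4728
−0.17·log₂(0.17) = 0.4346
−0.17·log₂(0.17) = 0.4346
−0.04·log₂(0.04) = 0.1858
−0.18·log₂(0.18) = 0.4453
−0.04·log₂(0.04) = 0.1858
Sum ≈ 2.6140 → 2.614 bits.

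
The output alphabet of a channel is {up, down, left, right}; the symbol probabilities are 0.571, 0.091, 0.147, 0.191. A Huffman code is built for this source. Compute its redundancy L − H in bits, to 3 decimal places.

Entropy H = −Σ p log₂ p ≈ 1.6391 bits.
Huffman merges: 91/1000+147/1000→119/500; 191/1000+119/500→429/1000; 429/1000+571/1000→1. L = 1667/1000 ≈ 1.6670.
L − H = 1.6670 − 1.6391 = 0.028 bits.

0.028 bits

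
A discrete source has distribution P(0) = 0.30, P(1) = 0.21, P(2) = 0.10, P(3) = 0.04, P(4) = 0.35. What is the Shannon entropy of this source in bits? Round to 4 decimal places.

2.0420 bits

H = −Σ pᵢ log₂ pᵢ.
−0.30·log₂(0.30) = 0.5211
−0.21·log₂(0.21) = 0.4728
−0.10·log₂(0.10) = 0.3322
−0.04·log₂(0.04) = 0.1858
−0.35·log₂(0.35) = 0.5301
Sum ≈ 2.0420 → 2.0420 bits.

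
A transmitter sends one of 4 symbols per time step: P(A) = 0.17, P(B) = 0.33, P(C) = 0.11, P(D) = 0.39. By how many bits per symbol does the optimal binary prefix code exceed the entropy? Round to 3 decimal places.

0.048 bits

Entropy H = −Σ p log₂ p ≈ 1.8425 bits.
Huffman merges: 11/100+17/100→7/25; 7/25+33/100→61/100; 39/100+61/100→1. L = 189/100 ≈ 1.8900.
L − H = 1.8900 − 1.8425 = 0.048 bits.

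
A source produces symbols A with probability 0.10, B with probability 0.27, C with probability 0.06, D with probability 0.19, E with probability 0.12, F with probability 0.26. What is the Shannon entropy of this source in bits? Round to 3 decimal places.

2.413 bits

H = −Σ pᵢ log₂ pᵢ.
−0.10·log₂(0.10) = 0.3322
−0.27·log₂(0.27) = 0.5100
−0.06·log₂(0.06) = 0.2435
−0.19·log₂(0.19) = 0.4552
−0.12·log₂(0.12) = 0.3671
−0.26·log₂(0.26) = 0.5053
Sum ≈ 2.4133 → 2.413 bits.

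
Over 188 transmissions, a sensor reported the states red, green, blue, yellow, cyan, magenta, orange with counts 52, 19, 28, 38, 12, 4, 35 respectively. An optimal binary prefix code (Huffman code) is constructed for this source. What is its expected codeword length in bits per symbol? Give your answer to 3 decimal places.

2.606 bits/symbol

Probabilities are the counts divided by 188.
Repeatedly combine the two least-probable nodes; the expected code length is the sum of the merged weights.
merge 1/47 + 3/47 → 4/47
merge 4/47 + 19/188 → 35/188
merge 7/47 + 35/188 → 63/188
merge 35/188 + 19/94 → 73/188
merge 13/47 + 63/188 → 115/188
merge 73/188 + 115/188 → 1
L = 4/47 + 35/188 + 63/188 + 73/188 + 115/188 + 1 = 245/94 ≈ 2.606 bits/symbol.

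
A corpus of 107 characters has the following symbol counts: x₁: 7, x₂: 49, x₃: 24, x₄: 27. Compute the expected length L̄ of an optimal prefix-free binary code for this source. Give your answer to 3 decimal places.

Probabilities are the counts divided by 107.
Repeatedly combine the two least-probable nodes; the expected code length is the sum of the merged weights.
merge 7/107 + 24/107 → 31/107
merge 27/107 + 31/107 → 58/107
merge 49/107 + 58/107 → 1
L = 31/107 + 58/107 + 1 = 196/107 ≈ 1.832 bits/symbol.

1.832 bits/symbol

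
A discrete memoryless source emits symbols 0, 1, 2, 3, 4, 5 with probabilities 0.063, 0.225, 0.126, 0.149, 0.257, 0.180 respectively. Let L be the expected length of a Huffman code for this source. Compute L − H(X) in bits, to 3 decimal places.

0.048 bits

Entropy H = −Σ p log₂ p ≈ 2.4703 bits.
Huffman merges: 63/1000+63/500→189/1000; 149/1000+9/50→329/1000; 189/1000+9/40→207/500; 257/1000+329/1000→293/500; 207/500+293/500→1. L = 1259/500 ≈ 2.5180.
L − H = 2.5180 − 2.4703 = 0.048 bits.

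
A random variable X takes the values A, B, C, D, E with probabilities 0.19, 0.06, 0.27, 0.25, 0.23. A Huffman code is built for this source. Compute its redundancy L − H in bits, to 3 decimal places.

Entropy H = −Σ p log₂ p ≈ 2.1964 bits.
Huffman merges: 3/50+19/100→1/4; 23/100+1/4→12/25; 1/4+27/100→13/25; 12/25+13/25→1. L = 9/4 ≈ 2.2500.
L − H = 2.2500 − 2.1964 = 0.054 bits.

0.054 bits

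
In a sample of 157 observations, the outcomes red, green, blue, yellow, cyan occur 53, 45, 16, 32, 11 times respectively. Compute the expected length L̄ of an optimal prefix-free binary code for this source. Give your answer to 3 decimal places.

2.172 bits/symbol

Probabilities are the counts divided by 157.
Repeatedly combine the two least-probable nodes; the expected code length is the sum of the merged weights.
merge 11/157 + 16/157 → 27/157
merge 27/157 + 32/157 → 59/157
merge 45/157 + 53/157 → 98/157
merge 59/157 + 98/157 → 1
L = 27/157 + 59/157 + 98/157 + 1 = 341/157 ≈ 2.172 bits/symbol.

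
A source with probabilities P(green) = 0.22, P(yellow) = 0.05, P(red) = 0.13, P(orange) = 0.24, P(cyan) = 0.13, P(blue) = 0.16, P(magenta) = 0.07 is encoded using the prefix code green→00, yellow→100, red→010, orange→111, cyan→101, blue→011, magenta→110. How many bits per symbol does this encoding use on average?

2.78 bits/symbol

L̄ = Σ pᵢ·ℓᵢ = 0.22·2 + 0.05·3 + 0.13·3 + 0.24·3 + 0.13·3 + 0.16·3 + 0.07·3 = 2.78 bits/symbol.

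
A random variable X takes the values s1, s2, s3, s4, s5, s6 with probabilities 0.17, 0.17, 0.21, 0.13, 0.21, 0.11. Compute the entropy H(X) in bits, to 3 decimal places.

H = −Σ pᵢ log₂ pᵢ.
−0.17·log₂(0.17) = 0.4346
−0.17·log₂(0.17) = 0.4346
−0.21·log₂(0.21) = 0.4728
−0.13·log₂(0.13) = 0.3826
−0.21·log₂(0.21) = 0.4728
−0.11·log₂(0.11) = 0.3503
Sum ≈ 2.5478 → 2.548 bits.

2.548 bits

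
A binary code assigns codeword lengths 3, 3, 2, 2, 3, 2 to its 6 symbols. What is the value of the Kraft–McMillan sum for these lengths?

With common denominator 2^3 = 8: Σ 2^(−ℓᵢ) = 1/8 + 1/8 + 2/8 + 2/8 + 1/8 + 2/8 = 9/8 = 1.125.

1.125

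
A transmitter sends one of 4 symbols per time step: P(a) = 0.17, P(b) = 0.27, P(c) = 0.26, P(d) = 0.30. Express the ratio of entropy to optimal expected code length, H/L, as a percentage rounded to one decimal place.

98.5%

Entropy H = −Σ p log₂ p ≈ 1.9710 bits.
Huffman merges: 17/100+13/50→43/100; 27/100+3/10→57/100; 43/100+57/100→1. L = 2 ≈ 2.0000.
Efficiency = H/L = 1.9710/2.0000 = 98.5%.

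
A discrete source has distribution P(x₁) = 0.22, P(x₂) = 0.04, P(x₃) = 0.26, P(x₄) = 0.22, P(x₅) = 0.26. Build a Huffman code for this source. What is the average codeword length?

Repeatedly combine the two least-probable nodes; the expected code length is the sum of the merged weights.
merge 1/25 + 11/50 → 13/50
merge 11/50 + 13/50 → 12/25
merge 13/50 + 13/50 → 13/25
merge 12/25 + 13/25 → 1
L = 13/50 + 12/25 + 13/25 + 1 = 113/50 = 2.26 bits/symbol.

2.26 bits/symbol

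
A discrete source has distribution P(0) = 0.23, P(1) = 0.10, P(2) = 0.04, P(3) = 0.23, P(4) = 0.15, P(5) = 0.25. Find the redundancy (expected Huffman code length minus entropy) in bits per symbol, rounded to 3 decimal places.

0.026 bits

Entropy H = −Σ p log₂ p ≈ 2.4038 bits.
Huffman merges: 1/25+1/10→7/50; 7/50+3/20→29/100; 23/100+23/100→23/50; 1/4+29/100→27/50; 23/50+27/50→1. L = 243/100 ≈ 2.4300.
L − H = 2.4300 − 2.4038 = 0.026 bits.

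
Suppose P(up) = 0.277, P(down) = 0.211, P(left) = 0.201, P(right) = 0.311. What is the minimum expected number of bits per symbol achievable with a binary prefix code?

2 bits/symbol

Repeatedly combine the two least-probable nodes; the expected code length is the sum of the merged weights.
merge 201/1000 + 211/1000 → 103/250
merge 277/1000 + 311/1000 → 147/250
merge 103/250 + 147/250 → 1
L = 103/250 + 147/250 + 1 = 2 bits/symbol.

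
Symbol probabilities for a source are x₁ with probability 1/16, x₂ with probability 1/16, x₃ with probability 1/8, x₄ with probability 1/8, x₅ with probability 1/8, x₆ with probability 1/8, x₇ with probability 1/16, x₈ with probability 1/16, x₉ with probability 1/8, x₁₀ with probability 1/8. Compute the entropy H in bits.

Each probability is a power of 1/2, so log₂(1/p) is an integer.
H = Σ p·log₂(1/p) = 1/16·4 + 1/16·4 + 1/8·3 + 1/8·3 + 1/8·3 + 1/8·3 + 1/16·4 + 1/16·4 + 1/8·3 + 1/8·3 = 3.25 bits.

3.25 bits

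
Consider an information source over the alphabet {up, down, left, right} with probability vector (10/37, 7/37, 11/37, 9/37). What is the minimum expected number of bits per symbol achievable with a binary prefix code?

2 bits/symbol

Repeatedly combine the two least-probable nodes; the expected code length is the sum of the merged weights.
merge 7/37 + 9/37 → 16/37
merge 10/37 + 11/37 → 21/37
merge 16/37 + 21/37 → 1
L = 16/37 + 21/37 + 1 = 2 bits/symbol.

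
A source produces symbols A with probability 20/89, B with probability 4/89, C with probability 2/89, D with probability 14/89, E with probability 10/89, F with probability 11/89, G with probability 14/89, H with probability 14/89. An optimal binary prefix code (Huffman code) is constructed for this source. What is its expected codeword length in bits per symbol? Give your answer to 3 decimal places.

2.843 bits/symbol

Repeatedly combine the two least-probable nodes; the expected code length is the sum of the merged weights.
merge 2/89 + 4/89 → 6/89
merge 6/89 + 10/89 → 16/89
merge 11/89 + 14/89 → 25/89
merge 14/89 + 14/89 → 28/89
merge 16/89 + 20/89 → 36/89
merge 25/89 + 28/89 → 53/89
merge 36/89 + 53/89 → 1
L = 6/89 + 16/89 + 25/89 + 28/89 + 36/89 + 53/89 + 1 = 253/89 ≈ 2.843 bits/symbol.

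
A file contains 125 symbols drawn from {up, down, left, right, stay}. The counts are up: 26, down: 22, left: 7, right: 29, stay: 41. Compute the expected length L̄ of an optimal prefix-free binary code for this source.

Probabilities are the counts divided by 125.
Repeatedly combine the two least-probable nodes; the expected code length is the sum of the merged weights.
merge 7/125 + 22/125 → 29/125
merge 26/125 + 29/125 → 11/25
merge 29/125 + 41/125 → 14/25
merge 11/25 + 14/25 → 1
L = 29/125 + 11/25 + 14/25 + 1 = 279/125 = 2.232 bits/symbol.

2.232 bits/symbol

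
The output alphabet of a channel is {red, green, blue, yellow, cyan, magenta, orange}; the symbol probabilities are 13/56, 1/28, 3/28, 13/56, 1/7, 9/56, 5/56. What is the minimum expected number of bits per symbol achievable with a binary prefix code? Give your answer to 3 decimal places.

2.661 bits/symbol

Repeatedly combine the two least-probable nodes; the expected code length is the sum of the merged weights.
merge 1/28 + 5/56 → 1/8
merge 3/28 + 1/8 → 13/56
merge 1/7 + 9/56 → 17/56
merge 13/56 + 13/56 → 13/28
merge 13/56 + 17/56 → 15/28
merge 13/28 + 15/28 → 1
L = 1/8 + 13/56 + 17/56 + 13/28 + 15/28 + 1 = 149/56 ≈ 2.661 bits/symbol.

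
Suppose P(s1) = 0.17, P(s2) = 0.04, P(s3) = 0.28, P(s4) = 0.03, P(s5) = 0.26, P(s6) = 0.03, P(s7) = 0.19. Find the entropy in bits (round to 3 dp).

2.399 bits

H = −Σ pᵢ log₂ pᵢ.
−0.17·log₂(0.17) = 0.4346
−0.04·log₂(0.04) = 0.1858
−0.28·log₂(0.28) = 0.5142
−0.03·log₂(0.03) = 0.1518
−0.26·log₂(0.26) = 0.5053
−0.03·log₂(0.03) = 0.1518
−0.19·log₂(0.19) = 0.4552
Sum ≈ 2.3986 → 2.399 bits.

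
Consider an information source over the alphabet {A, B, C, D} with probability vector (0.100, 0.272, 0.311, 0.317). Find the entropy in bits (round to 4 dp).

H = −Σ pᵢ log₂ pᵢ.
−0.100·log₂(0.100) = 0.3322
−0.272·log₂(0.272) = 0.5109
−0.311·log₂(0.311) = 0.5240
−0.317·log₂(0.317) = 0.5254
Sum ≈ 1.8925 → 1.8925 bits.

1.8925 bits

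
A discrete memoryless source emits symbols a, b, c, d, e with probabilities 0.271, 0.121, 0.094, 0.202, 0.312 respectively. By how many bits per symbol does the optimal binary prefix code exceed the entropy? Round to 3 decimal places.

0.025 bits

Entropy H = −Σ p log₂ p ≈ 2.1902 bits.
Huffman merges: 47/500+121/1000→43/200; 101/500+43/200→417/1000; 271/1000+39/125→583/1000; 417/1000+583/1000→1. L = 443/200 ≈ 2.2150.
L − H = 2.2150 − 2.1902 = 0.025 bits.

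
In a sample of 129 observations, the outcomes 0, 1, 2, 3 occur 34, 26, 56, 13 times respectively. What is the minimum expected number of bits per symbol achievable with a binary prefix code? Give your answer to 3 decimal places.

Probabilities are the counts divided by 129.
Repeatedly combine the two least-probable nodes; the expected code length is the sum of the merged weights.
merge 13/129 + 26/129 → 13/43
merge 34/129 + 13/43 → 73/129
merge 56/129 + 73/129 → 1
L = 13/43 + 73/129 + 1 = 241/129 ≈ 1.868 bits/symbol.

1.868 bits/symbol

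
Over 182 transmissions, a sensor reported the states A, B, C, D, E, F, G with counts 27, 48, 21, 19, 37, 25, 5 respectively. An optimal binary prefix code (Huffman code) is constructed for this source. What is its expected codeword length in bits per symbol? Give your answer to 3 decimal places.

2.665 bits/symbol

Probabilities are the counts divided by 182.
Repeatedly combine the two least-probable nodes; the expected code length is the sum of the merged weights.
merge 5/182 + 19/182 → 12/91
merge 3/26 + 12/91 → 45/182
merge 25/182 + 27/182 → 2/7
merge 37/182 + 45/182 → 41/91
merge 24/91 + 2/7 → 50/91
merge 41/91 + 50/91 → 1
L = 12/91 + 45/182 + 2/7 + 41/91 + 50/91 + 1 = 485/182 ≈ 2.665 bits/symbol.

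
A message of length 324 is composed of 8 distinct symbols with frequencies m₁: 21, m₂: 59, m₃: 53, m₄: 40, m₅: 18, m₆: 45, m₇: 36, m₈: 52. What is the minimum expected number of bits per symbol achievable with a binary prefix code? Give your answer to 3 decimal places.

2.938 bits/symbol

Probabilities are the counts divided by 324.
Repeatedly combine the two least-probable nodes; the expected code length is the sum of the merged weights.
merge 1/18 + 7/108 → 13/108
merge 1/9 + 13/108 → 25/108
merge 10/81 + 5/36 → 85/324
merge 13/81 + 53/324 → 35/108
merge 59/324 + 25/108 → 67/162
merge 85/324 + 35/108 → 95/162
merge 67/162 + 95/162 → 1
L = 13/108 + 25/108 + 85/324 + 35/108 + 67/162 + 95/162 + 1 = 238/81 ≈ 2.938 bits/symbol.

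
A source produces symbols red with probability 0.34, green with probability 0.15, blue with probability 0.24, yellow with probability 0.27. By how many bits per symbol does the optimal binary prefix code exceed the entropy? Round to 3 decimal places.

Entropy H = −Σ p log₂ p ≈ 1.9439 bits.
Huffman merges: 3/20+6/25→39/100; 27/100+17/50→61/100; 39/100+61/100→1. L = 2 ≈ 2.0000.
L − H = 2.0000 − 1.9439 = 0.056 bits.

0.056 bits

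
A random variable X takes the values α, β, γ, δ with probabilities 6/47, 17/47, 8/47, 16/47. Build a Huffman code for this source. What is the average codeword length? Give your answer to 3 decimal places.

Repeatedly combine the two least-probable nodes; the expected code length is the sum of the merged weights.
merge 6/47 + 8/47 → 14/47
merge 14/47 + 16/47 → 30/47
merge 17/47 + 30/47 → 1
L = 14/47 + 30/47 + 1 = 91/47 ≈ 1.936 bits/symbol.

1.936 bits/symbol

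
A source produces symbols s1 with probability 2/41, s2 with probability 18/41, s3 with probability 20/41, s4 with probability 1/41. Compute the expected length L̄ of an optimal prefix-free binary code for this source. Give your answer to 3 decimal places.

1.585 bits/symbol

Repeatedly combine the two least-probable nodes; the expected code length is the sum of the merged weights.
merge 1/41 + 2/41 → 3/41
merge 3/41 + 18/41 → 21/41
merge 20/41 + 21/41 → 1
L = 3/41 + 21/41 + 1 = 65/41 ≈ 1.585 bits/symbol.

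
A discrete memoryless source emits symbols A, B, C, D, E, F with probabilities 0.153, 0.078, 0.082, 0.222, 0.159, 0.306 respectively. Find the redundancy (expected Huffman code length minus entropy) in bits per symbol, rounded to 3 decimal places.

Entropy H = −Σ p log₂ p ≈ 2.4240 bits.
Huffman merges: 39/500+41/500→4/25; 153/1000+159/1000→39/125; 4/25+111/500→191/500; 153/500+39/125→309/500; 191/500+309/500→1. L = 309/125 ≈ 2.4720.
L − H = 2.4720 − 2.4240 = 0.048 bits.

0.048 bits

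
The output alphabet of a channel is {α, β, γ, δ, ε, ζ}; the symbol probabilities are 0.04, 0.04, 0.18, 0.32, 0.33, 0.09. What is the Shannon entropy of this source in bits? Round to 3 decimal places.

2.183 bits

H = −Σ pᵢ log₂ pᵢ.
−0.04·log₂(0.04) = 0.1858
−0.04·log₂(0.04) = 0.1858
−0.18·log₂(0.18) = 0.4453
−0.32·log₂(0.32) = 0.5260
−0.33·log₂(0.33) = 0.5278
−0.09·log₂(0.09) = 0.3127
Sum ≈ 2.1833 → 2.183 bits.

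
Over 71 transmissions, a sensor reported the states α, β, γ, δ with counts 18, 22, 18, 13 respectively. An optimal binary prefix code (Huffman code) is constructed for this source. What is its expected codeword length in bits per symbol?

2 bits/symbol

Probabilities are the counts divided by 71.
Repeatedly combine the two least-probable nodes; the expected code length is the sum of the merged weights.
merge 13/71 + 18/71 → 31/71
merge 18/71 + 22/71 → 40/71
merge 31/71 + 40/71 → 1
L = 31/71 + 40/71 + 1 = 2 bits/symbol.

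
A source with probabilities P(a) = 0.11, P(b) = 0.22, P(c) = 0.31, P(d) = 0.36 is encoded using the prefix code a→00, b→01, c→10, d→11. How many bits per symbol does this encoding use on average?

L̄ = Σ pᵢ·ℓᵢ = 0.11·2 + 0.22·2 + 0.31·2 + 0.36·2 = 2 bits/symbol.

2 bits/symbol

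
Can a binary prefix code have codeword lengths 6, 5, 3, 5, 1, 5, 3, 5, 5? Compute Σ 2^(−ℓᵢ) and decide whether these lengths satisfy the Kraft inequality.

With common denominator 2^6 = 64: Σ 2^(−ℓᵢ) = 1/64 + 2/64 + 8/64 + 2/64 + 32/64 + 2/64 + 8/64 + 2/64 + 2/64 = 59/64 = 0.921875.
Kraft's inequality requires Σ ≤ 1; here Σ = 0.921875 ≤ 1, so such a prefix code exists.

0.921875; yes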